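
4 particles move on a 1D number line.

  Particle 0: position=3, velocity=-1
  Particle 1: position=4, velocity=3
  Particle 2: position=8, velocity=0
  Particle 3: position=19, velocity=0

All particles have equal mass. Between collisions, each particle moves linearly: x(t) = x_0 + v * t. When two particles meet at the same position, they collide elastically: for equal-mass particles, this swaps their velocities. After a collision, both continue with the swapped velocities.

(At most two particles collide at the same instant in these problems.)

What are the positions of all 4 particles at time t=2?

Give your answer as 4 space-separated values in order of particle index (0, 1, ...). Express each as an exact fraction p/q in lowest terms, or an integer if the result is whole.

Answer: 1 8 10 19

Derivation:
Collision at t=4/3: particles 1 and 2 swap velocities; positions: p0=5/3 p1=8 p2=8 p3=19; velocities now: v0=-1 v1=0 v2=3 v3=0
Advance to t=2 (no further collisions before then); velocities: v0=-1 v1=0 v2=3 v3=0; positions = 1 8 10 19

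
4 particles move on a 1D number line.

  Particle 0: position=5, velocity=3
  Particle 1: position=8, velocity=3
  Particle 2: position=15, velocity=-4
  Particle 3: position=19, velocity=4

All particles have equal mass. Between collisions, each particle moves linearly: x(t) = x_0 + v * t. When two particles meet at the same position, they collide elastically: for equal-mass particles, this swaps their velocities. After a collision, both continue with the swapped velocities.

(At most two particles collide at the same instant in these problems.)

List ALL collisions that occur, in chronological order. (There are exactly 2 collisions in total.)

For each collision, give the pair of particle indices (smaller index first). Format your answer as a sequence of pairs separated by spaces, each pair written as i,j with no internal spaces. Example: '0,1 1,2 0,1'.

Collision at t=1: particles 1 and 2 swap velocities; positions: p0=8 p1=11 p2=11 p3=23; velocities now: v0=3 v1=-4 v2=3 v3=4
Collision at t=10/7: particles 0 and 1 swap velocities; positions: p0=65/7 p1=65/7 p2=86/7 p3=173/7; velocities now: v0=-4 v1=3 v2=3 v3=4

Answer: 1,2 0,1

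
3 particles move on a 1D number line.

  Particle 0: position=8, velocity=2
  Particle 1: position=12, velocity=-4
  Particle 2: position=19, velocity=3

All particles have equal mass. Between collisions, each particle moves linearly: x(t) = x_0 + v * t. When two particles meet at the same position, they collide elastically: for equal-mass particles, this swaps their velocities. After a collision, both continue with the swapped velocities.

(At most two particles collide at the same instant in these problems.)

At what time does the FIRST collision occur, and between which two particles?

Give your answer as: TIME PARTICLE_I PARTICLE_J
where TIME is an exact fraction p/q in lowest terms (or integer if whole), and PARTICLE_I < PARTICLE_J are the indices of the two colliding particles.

Pair (0,1): pos 8,12 vel 2,-4 -> gap=4, closing at 6/unit, collide at t=2/3
Pair (1,2): pos 12,19 vel -4,3 -> not approaching (rel speed -7 <= 0)
Earliest collision: t=2/3 between 0 and 1

Answer: 2/3 0 1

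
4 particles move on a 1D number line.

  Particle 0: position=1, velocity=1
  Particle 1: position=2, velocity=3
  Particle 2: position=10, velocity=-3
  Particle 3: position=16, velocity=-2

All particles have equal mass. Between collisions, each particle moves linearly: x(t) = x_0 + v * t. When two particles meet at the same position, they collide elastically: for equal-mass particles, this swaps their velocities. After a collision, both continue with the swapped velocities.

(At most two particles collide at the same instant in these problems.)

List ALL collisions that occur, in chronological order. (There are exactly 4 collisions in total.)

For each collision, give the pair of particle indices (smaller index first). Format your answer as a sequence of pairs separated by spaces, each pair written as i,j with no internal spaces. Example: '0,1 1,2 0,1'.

Collision at t=4/3: particles 1 and 2 swap velocities; positions: p0=7/3 p1=6 p2=6 p3=40/3; velocities now: v0=1 v1=-3 v2=3 v3=-2
Collision at t=9/4: particles 0 and 1 swap velocities; positions: p0=13/4 p1=13/4 p2=35/4 p3=23/2; velocities now: v0=-3 v1=1 v2=3 v3=-2
Collision at t=14/5: particles 2 and 3 swap velocities; positions: p0=8/5 p1=19/5 p2=52/5 p3=52/5; velocities now: v0=-3 v1=1 v2=-2 v3=3
Collision at t=5: particles 1 and 2 swap velocities; positions: p0=-5 p1=6 p2=6 p3=17; velocities now: v0=-3 v1=-2 v2=1 v3=3

Answer: 1,2 0,1 2,3 1,2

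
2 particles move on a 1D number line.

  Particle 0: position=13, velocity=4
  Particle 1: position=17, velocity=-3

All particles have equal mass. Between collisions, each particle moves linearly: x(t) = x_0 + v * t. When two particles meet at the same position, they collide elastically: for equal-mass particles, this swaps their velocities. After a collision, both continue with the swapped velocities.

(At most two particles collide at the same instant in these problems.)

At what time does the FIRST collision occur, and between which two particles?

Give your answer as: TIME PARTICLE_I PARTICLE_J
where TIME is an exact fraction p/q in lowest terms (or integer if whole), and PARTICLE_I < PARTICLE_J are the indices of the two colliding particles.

Pair (0,1): pos 13,17 vel 4,-3 -> gap=4, closing at 7/unit, collide at t=4/7
Earliest collision: t=4/7 between 0 and 1

Answer: 4/7 0 1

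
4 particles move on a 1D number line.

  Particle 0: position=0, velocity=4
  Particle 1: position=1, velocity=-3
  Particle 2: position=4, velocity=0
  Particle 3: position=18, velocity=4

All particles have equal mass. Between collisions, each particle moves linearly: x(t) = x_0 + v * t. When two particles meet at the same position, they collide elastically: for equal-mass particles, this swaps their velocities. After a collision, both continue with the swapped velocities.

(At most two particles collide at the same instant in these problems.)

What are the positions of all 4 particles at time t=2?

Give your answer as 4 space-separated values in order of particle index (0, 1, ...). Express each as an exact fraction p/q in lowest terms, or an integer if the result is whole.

Answer: -5 4 8 26

Derivation:
Collision at t=1/7: particles 0 and 1 swap velocities; positions: p0=4/7 p1=4/7 p2=4 p3=130/7; velocities now: v0=-3 v1=4 v2=0 v3=4
Collision at t=1: particles 1 and 2 swap velocities; positions: p0=-2 p1=4 p2=4 p3=22; velocities now: v0=-3 v1=0 v2=4 v3=4
Advance to t=2 (no further collisions before then); velocities: v0=-3 v1=0 v2=4 v3=4; positions = -5 4 8 26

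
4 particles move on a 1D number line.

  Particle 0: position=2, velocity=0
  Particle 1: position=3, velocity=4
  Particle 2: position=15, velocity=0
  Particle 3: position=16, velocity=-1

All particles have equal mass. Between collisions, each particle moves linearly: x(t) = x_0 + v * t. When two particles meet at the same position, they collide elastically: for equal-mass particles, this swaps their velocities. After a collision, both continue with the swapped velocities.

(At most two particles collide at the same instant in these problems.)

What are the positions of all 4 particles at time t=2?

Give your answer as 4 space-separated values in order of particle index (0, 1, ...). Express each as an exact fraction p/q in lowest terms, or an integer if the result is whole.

Collision at t=1: particles 2 and 3 swap velocities; positions: p0=2 p1=7 p2=15 p3=15; velocities now: v0=0 v1=4 v2=-1 v3=0
Advance to t=2 (no further collisions before then); velocities: v0=0 v1=4 v2=-1 v3=0; positions = 2 11 14 15

Answer: 2 11 14 15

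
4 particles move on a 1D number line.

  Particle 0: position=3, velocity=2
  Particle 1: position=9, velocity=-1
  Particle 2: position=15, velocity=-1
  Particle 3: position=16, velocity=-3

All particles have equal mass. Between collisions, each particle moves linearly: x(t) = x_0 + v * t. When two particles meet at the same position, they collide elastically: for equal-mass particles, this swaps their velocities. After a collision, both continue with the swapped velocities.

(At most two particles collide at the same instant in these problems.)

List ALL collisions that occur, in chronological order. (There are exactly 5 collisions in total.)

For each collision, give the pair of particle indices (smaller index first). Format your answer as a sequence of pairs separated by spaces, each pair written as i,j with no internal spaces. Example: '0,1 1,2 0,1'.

Collision at t=1/2: particles 2 and 3 swap velocities; positions: p0=4 p1=17/2 p2=29/2 p3=29/2; velocities now: v0=2 v1=-1 v2=-3 v3=-1
Collision at t=2: particles 0 and 1 swap velocities; positions: p0=7 p1=7 p2=10 p3=13; velocities now: v0=-1 v1=2 v2=-3 v3=-1
Collision at t=13/5: particles 1 and 2 swap velocities; positions: p0=32/5 p1=41/5 p2=41/5 p3=62/5; velocities now: v0=-1 v1=-3 v2=2 v3=-1
Collision at t=7/2: particles 0 and 1 swap velocities; positions: p0=11/2 p1=11/2 p2=10 p3=23/2; velocities now: v0=-3 v1=-1 v2=2 v3=-1
Collision at t=4: particles 2 and 3 swap velocities; positions: p0=4 p1=5 p2=11 p3=11; velocities now: v0=-3 v1=-1 v2=-1 v3=2

Answer: 2,3 0,1 1,2 0,1 2,3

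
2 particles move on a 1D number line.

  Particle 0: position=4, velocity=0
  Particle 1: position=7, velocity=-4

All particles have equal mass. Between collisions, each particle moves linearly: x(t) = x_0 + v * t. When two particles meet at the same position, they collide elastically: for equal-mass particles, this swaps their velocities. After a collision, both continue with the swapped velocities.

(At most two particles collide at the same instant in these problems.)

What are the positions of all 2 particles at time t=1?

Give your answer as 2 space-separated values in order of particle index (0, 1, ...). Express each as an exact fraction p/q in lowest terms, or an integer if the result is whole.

Answer: 3 4

Derivation:
Collision at t=3/4: particles 0 and 1 swap velocities; positions: p0=4 p1=4; velocities now: v0=-4 v1=0
Advance to t=1 (no further collisions before then); velocities: v0=-4 v1=0; positions = 3 4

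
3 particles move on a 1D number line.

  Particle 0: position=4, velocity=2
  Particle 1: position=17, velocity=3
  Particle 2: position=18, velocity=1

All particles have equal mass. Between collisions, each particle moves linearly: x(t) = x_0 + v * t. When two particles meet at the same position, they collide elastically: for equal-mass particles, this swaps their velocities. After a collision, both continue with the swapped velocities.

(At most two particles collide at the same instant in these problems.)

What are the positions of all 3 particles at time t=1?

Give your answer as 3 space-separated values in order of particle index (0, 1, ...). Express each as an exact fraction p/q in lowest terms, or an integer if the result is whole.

Collision at t=1/2: particles 1 and 2 swap velocities; positions: p0=5 p1=37/2 p2=37/2; velocities now: v0=2 v1=1 v2=3
Advance to t=1 (no further collisions before then); velocities: v0=2 v1=1 v2=3; positions = 6 19 20

Answer: 6 19 20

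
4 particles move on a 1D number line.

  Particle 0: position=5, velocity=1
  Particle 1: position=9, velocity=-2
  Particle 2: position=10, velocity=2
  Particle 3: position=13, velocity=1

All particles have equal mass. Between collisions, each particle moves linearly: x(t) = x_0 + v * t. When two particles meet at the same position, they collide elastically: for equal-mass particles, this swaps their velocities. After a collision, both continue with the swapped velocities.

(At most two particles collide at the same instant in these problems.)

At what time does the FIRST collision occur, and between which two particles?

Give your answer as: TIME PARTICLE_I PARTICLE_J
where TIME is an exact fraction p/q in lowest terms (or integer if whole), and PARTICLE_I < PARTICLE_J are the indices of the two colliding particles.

Answer: 4/3 0 1

Derivation:
Pair (0,1): pos 5,9 vel 1,-2 -> gap=4, closing at 3/unit, collide at t=4/3
Pair (1,2): pos 9,10 vel -2,2 -> not approaching (rel speed -4 <= 0)
Pair (2,3): pos 10,13 vel 2,1 -> gap=3, closing at 1/unit, collide at t=3
Earliest collision: t=4/3 between 0 and 1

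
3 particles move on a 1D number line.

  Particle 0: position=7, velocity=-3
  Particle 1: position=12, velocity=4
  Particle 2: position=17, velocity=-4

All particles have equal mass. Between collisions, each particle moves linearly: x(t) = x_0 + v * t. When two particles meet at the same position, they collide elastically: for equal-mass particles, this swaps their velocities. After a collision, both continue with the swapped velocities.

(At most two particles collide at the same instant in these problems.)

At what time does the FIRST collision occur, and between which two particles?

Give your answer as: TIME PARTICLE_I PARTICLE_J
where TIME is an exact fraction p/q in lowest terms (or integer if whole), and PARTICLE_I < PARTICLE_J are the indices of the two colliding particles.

Pair (0,1): pos 7,12 vel -3,4 -> not approaching (rel speed -7 <= 0)
Pair (1,2): pos 12,17 vel 4,-4 -> gap=5, closing at 8/unit, collide at t=5/8
Earliest collision: t=5/8 between 1 and 2

Answer: 5/8 1 2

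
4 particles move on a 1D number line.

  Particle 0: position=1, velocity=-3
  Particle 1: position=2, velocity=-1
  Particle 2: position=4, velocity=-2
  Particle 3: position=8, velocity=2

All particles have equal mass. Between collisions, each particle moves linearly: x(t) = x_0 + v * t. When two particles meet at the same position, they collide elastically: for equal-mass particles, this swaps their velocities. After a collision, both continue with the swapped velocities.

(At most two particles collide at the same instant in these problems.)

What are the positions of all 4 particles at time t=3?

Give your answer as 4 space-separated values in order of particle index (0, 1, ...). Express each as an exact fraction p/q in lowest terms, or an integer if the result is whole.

Answer: -8 -2 -1 14

Derivation:
Collision at t=2: particles 1 and 2 swap velocities; positions: p0=-5 p1=0 p2=0 p3=12; velocities now: v0=-3 v1=-2 v2=-1 v3=2
Advance to t=3 (no further collisions before then); velocities: v0=-3 v1=-2 v2=-1 v3=2; positions = -8 -2 -1 14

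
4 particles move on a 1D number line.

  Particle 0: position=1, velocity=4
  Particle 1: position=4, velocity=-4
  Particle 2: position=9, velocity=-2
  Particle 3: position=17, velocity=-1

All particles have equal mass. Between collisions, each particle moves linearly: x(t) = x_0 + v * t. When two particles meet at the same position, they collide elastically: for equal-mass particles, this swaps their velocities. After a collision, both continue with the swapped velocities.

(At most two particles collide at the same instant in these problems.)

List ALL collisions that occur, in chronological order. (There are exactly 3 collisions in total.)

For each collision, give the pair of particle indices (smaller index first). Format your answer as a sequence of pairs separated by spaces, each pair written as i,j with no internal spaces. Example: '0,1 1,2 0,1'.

Answer: 0,1 1,2 2,3

Derivation:
Collision at t=3/8: particles 0 and 1 swap velocities; positions: p0=5/2 p1=5/2 p2=33/4 p3=133/8; velocities now: v0=-4 v1=4 v2=-2 v3=-1
Collision at t=4/3: particles 1 and 2 swap velocities; positions: p0=-4/3 p1=19/3 p2=19/3 p3=47/3; velocities now: v0=-4 v1=-2 v2=4 v3=-1
Collision at t=16/5: particles 2 and 3 swap velocities; positions: p0=-44/5 p1=13/5 p2=69/5 p3=69/5; velocities now: v0=-4 v1=-2 v2=-1 v3=4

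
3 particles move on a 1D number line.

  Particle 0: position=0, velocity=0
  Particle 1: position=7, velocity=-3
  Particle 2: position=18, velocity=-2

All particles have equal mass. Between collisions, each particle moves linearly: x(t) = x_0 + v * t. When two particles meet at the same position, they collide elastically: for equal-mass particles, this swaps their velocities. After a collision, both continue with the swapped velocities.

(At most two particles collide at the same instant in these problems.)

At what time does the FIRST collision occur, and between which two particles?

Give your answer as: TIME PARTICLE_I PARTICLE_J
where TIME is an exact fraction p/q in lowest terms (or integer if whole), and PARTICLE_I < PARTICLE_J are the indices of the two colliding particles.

Answer: 7/3 0 1

Derivation:
Pair (0,1): pos 0,7 vel 0,-3 -> gap=7, closing at 3/unit, collide at t=7/3
Pair (1,2): pos 7,18 vel -3,-2 -> not approaching (rel speed -1 <= 0)
Earliest collision: t=7/3 between 0 and 1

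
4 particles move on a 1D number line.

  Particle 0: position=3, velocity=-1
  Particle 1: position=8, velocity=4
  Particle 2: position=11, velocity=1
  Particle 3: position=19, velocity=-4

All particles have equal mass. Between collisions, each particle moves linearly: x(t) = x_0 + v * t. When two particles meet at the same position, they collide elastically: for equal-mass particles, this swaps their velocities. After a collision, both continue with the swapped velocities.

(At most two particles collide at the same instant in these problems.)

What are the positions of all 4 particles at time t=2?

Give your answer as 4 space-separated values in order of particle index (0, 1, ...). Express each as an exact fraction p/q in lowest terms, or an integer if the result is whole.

Collision at t=1: particles 1 and 2 swap velocities; positions: p0=2 p1=12 p2=12 p3=15; velocities now: v0=-1 v1=1 v2=4 v3=-4
Collision at t=11/8: particles 2 and 3 swap velocities; positions: p0=13/8 p1=99/8 p2=27/2 p3=27/2; velocities now: v0=-1 v1=1 v2=-4 v3=4
Collision at t=8/5: particles 1 and 2 swap velocities; positions: p0=7/5 p1=63/5 p2=63/5 p3=72/5; velocities now: v0=-1 v1=-4 v2=1 v3=4
Advance to t=2 (no further collisions before then); velocities: v0=-1 v1=-4 v2=1 v3=4; positions = 1 11 13 16

Answer: 1 11 13 16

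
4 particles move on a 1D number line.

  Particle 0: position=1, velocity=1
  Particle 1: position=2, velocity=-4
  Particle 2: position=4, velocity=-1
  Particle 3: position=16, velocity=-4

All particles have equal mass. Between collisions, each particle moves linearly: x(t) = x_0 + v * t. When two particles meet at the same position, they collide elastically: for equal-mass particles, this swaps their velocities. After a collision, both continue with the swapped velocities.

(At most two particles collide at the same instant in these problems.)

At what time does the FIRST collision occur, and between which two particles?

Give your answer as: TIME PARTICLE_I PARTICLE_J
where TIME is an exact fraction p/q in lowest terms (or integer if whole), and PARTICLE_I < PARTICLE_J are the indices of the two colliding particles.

Pair (0,1): pos 1,2 vel 1,-4 -> gap=1, closing at 5/unit, collide at t=1/5
Pair (1,2): pos 2,4 vel -4,-1 -> not approaching (rel speed -3 <= 0)
Pair (2,3): pos 4,16 vel -1,-4 -> gap=12, closing at 3/unit, collide at t=4
Earliest collision: t=1/5 between 0 and 1

Answer: 1/5 0 1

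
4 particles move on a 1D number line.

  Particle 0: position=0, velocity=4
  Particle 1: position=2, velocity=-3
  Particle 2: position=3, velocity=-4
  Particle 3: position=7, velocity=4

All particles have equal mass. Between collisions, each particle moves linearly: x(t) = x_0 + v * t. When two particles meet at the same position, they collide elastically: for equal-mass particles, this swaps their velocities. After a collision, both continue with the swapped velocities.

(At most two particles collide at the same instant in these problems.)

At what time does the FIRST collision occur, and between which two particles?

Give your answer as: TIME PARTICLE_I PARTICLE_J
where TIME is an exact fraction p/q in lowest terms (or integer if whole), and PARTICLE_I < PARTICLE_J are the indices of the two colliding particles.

Answer: 2/7 0 1

Derivation:
Pair (0,1): pos 0,2 vel 4,-3 -> gap=2, closing at 7/unit, collide at t=2/7
Pair (1,2): pos 2,3 vel -3,-4 -> gap=1, closing at 1/unit, collide at t=1
Pair (2,3): pos 3,7 vel -4,4 -> not approaching (rel speed -8 <= 0)
Earliest collision: t=2/7 between 0 and 1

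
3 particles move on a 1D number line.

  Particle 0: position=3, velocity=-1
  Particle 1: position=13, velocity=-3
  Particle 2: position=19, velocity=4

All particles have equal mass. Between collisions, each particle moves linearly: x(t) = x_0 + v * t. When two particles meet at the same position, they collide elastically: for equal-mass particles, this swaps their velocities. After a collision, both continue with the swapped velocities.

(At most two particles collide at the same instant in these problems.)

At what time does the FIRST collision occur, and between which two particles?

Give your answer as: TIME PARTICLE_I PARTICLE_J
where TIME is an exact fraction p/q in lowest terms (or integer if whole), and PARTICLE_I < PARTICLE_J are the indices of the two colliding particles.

Answer: 5 0 1

Derivation:
Pair (0,1): pos 3,13 vel -1,-3 -> gap=10, closing at 2/unit, collide at t=5
Pair (1,2): pos 13,19 vel -3,4 -> not approaching (rel speed -7 <= 0)
Earliest collision: t=5 between 0 and 1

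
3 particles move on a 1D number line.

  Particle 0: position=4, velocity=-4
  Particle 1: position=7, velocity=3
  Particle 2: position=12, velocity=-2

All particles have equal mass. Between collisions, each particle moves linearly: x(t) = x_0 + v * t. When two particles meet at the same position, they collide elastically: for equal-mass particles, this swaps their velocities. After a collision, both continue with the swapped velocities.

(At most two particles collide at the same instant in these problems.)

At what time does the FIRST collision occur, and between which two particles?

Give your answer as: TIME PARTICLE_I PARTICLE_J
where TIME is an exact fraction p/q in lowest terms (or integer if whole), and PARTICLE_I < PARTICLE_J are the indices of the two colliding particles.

Pair (0,1): pos 4,7 vel -4,3 -> not approaching (rel speed -7 <= 0)
Pair (1,2): pos 7,12 vel 3,-2 -> gap=5, closing at 5/unit, collide at t=1
Earliest collision: t=1 between 1 and 2

Answer: 1 1 2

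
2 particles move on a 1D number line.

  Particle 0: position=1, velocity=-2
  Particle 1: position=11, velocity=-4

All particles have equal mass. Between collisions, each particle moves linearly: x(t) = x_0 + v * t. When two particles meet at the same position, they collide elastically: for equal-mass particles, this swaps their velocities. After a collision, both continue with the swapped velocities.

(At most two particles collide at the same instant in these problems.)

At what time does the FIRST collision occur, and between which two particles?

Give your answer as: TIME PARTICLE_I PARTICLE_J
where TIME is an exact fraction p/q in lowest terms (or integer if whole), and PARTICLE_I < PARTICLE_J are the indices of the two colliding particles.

Answer: 5 0 1

Derivation:
Pair (0,1): pos 1,11 vel -2,-4 -> gap=10, closing at 2/unit, collide at t=5
Earliest collision: t=5 between 0 and 1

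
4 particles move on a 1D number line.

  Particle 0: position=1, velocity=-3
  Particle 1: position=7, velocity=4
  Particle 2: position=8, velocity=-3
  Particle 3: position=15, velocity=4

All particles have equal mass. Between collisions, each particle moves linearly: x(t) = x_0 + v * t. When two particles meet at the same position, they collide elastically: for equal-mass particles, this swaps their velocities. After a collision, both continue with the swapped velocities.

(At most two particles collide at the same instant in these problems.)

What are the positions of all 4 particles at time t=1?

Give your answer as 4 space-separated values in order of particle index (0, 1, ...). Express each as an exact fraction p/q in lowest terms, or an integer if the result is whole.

Answer: -2 5 11 19

Derivation:
Collision at t=1/7: particles 1 and 2 swap velocities; positions: p0=4/7 p1=53/7 p2=53/7 p3=109/7; velocities now: v0=-3 v1=-3 v2=4 v3=4
Advance to t=1 (no further collisions before then); velocities: v0=-3 v1=-3 v2=4 v3=4; positions = -2 5 11 19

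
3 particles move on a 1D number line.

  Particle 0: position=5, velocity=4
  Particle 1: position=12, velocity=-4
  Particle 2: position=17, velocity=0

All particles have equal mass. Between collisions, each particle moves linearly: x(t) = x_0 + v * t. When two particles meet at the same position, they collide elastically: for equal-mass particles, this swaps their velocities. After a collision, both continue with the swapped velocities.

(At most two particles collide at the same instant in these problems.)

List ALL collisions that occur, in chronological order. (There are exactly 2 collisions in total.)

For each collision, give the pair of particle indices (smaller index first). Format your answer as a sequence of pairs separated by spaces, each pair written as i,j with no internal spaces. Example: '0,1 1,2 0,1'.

Collision at t=7/8: particles 0 and 1 swap velocities; positions: p0=17/2 p1=17/2 p2=17; velocities now: v0=-4 v1=4 v2=0
Collision at t=3: particles 1 and 2 swap velocities; positions: p0=0 p1=17 p2=17; velocities now: v0=-4 v1=0 v2=4

Answer: 0,1 1,2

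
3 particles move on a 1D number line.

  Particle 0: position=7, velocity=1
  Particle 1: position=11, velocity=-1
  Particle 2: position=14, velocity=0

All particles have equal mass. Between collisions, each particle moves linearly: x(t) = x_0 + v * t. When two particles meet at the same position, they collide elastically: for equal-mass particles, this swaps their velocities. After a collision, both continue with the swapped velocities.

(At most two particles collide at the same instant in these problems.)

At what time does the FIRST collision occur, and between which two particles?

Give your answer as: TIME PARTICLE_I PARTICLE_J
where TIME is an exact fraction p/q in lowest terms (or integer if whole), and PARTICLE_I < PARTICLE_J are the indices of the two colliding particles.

Answer: 2 0 1

Derivation:
Pair (0,1): pos 7,11 vel 1,-1 -> gap=4, closing at 2/unit, collide at t=2
Pair (1,2): pos 11,14 vel -1,0 -> not approaching (rel speed -1 <= 0)
Earliest collision: t=2 between 0 and 1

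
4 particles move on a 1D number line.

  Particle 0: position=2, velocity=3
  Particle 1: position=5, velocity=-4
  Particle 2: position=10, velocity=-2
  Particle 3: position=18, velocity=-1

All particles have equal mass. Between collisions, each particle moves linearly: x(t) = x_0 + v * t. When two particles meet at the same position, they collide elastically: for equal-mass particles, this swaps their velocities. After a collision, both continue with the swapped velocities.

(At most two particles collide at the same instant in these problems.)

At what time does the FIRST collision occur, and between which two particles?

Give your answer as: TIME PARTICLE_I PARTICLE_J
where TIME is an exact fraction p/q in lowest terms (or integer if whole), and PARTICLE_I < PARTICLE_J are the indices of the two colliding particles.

Pair (0,1): pos 2,5 vel 3,-4 -> gap=3, closing at 7/unit, collide at t=3/7
Pair (1,2): pos 5,10 vel -4,-2 -> not approaching (rel speed -2 <= 0)
Pair (2,3): pos 10,18 vel -2,-1 -> not approaching (rel speed -1 <= 0)
Earliest collision: t=3/7 between 0 and 1

Answer: 3/7 0 1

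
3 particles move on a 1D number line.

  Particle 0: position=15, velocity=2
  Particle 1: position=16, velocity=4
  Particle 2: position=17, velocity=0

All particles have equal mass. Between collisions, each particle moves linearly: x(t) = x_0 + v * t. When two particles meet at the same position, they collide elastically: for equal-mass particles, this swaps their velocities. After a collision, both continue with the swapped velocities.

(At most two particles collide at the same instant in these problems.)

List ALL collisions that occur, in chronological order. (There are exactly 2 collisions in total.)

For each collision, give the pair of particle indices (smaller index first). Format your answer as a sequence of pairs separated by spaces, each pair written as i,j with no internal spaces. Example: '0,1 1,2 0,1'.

Collision at t=1/4: particles 1 and 2 swap velocities; positions: p0=31/2 p1=17 p2=17; velocities now: v0=2 v1=0 v2=4
Collision at t=1: particles 0 and 1 swap velocities; positions: p0=17 p1=17 p2=20; velocities now: v0=0 v1=2 v2=4

Answer: 1,2 0,1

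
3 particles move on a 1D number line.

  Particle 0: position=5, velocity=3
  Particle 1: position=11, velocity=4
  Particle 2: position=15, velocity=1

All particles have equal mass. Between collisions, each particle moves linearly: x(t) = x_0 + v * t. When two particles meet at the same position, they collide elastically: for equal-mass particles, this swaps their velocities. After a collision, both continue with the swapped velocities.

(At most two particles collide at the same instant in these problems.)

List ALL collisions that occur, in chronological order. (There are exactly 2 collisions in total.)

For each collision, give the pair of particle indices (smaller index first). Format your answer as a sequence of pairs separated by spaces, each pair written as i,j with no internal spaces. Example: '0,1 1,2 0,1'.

Answer: 1,2 0,1

Derivation:
Collision at t=4/3: particles 1 and 2 swap velocities; positions: p0=9 p1=49/3 p2=49/3; velocities now: v0=3 v1=1 v2=4
Collision at t=5: particles 0 and 1 swap velocities; positions: p0=20 p1=20 p2=31; velocities now: v0=1 v1=3 v2=4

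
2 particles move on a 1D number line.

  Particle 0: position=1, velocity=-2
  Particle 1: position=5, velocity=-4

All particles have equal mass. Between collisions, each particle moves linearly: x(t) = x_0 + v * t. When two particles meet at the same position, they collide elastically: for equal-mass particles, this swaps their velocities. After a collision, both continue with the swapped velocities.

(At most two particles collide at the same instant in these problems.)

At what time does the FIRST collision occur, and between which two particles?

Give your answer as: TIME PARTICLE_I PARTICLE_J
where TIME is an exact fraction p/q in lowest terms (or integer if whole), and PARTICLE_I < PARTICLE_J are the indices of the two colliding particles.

Pair (0,1): pos 1,5 vel -2,-4 -> gap=4, closing at 2/unit, collide at t=2
Earliest collision: t=2 between 0 and 1

Answer: 2 0 1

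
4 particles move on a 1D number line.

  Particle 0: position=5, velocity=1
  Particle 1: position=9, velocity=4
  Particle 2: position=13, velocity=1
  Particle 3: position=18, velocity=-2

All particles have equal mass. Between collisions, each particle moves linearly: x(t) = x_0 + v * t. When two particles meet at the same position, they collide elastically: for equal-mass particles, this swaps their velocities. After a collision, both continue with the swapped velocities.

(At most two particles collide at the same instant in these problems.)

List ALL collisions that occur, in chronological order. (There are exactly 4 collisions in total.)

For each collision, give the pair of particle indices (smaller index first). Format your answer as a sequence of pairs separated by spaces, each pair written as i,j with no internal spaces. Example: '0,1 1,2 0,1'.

Answer: 1,2 2,3 1,2 0,1

Derivation:
Collision at t=4/3: particles 1 and 2 swap velocities; positions: p0=19/3 p1=43/3 p2=43/3 p3=46/3; velocities now: v0=1 v1=1 v2=4 v3=-2
Collision at t=3/2: particles 2 and 3 swap velocities; positions: p0=13/2 p1=29/2 p2=15 p3=15; velocities now: v0=1 v1=1 v2=-2 v3=4
Collision at t=5/3: particles 1 and 2 swap velocities; positions: p0=20/3 p1=44/3 p2=44/3 p3=47/3; velocities now: v0=1 v1=-2 v2=1 v3=4
Collision at t=13/3: particles 0 and 1 swap velocities; positions: p0=28/3 p1=28/3 p2=52/3 p3=79/3; velocities now: v0=-2 v1=1 v2=1 v3=4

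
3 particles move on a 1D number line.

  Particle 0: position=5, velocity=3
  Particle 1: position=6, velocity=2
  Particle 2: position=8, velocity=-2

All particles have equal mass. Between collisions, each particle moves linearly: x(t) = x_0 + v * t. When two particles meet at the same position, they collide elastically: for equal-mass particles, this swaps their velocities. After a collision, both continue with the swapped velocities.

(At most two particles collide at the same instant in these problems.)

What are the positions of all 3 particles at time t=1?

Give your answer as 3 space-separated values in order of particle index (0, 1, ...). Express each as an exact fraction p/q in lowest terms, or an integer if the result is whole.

Answer: 6 8 8

Derivation:
Collision at t=1/2: particles 1 and 2 swap velocities; positions: p0=13/2 p1=7 p2=7; velocities now: v0=3 v1=-2 v2=2
Collision at t=3/5: particles 0 and 1 swap velocities; positions: p0=34/5 p1=34/5 p2=36/5; velocities now: v0=-2 v1=3 v2=2
Collision at t=1: particles 1 and 2 swap velocities; positions: p0=6 p1=8 p2=8; velocities now: v0=-2 v1=2 v2=3
Advance to t=1 (no further collisions before then); velocities: v0=-2 v1=2 v2=3; positions = 6 8 8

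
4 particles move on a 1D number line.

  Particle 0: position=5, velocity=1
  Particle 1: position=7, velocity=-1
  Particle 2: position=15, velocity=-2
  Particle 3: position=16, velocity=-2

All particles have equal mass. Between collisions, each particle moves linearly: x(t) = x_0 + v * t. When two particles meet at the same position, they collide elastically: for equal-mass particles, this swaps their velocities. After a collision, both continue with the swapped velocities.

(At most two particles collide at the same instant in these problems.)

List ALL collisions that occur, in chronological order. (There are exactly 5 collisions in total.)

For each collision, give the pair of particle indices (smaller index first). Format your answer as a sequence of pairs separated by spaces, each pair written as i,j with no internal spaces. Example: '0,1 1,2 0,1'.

Answer: 0,1 1,2 2,3 0,1 1,2

Derivation:
Collision at t=1: particles 0 and 1 swap velocities; positions: p0=6 p1=6 p2=13 p3=14; velocities now: v0=-1 v1=1 v2=-2 v3=-2
Collision at t=10/3: particles 1 and 2 swap velocities; positions: p0=11/3 p1=25/3 p2=25/3 p3=28/3; velocities now: v0=-1 v1=-2 v2=1 v3=-2
Collision at t=11/3: particles 2 and 3 swap velocities; positions: p0=10/3 p1=23/3 p2=26/3 p3=26/3; velocities now: v0=-1 v1=-2 v2=-2 v3=1
Collision at t=8: particles 0 and 1 swap velocities; positions: p0=-1 p1=-1 p2=0 p3=13; velocities now: v0=-2 v1=-1 v2=-2 v3=1
Collision at t=9: particles 1 and 2 swap velocities; positions: p0=-3 p1=-2 p2=-2 p3=14; velocities now: v0=-2 v1=-2 v2=-1 v3=1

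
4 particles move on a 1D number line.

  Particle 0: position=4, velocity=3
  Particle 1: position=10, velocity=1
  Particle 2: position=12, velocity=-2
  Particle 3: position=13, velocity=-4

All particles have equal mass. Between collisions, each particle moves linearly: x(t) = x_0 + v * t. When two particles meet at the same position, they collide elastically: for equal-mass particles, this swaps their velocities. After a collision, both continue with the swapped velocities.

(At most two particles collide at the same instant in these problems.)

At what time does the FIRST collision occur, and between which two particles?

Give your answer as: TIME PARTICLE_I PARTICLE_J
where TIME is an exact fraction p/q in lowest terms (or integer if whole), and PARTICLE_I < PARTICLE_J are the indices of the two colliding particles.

Answer: 1/2 2 3

Derivation:
Pair (0,1): pos 4,10 vel 3,1 -> gap=6, closing at 2/unit, collide at t=3
Pair (1,2): pos 10,12 vel 1,-2 -> gap=2, closing at 3/unit, collide at t=2/3
Pair (2,3): pos 12,13 vel -2,-4 -> gap=1, closing at 2/unit, collide at t=1/2
Earliest collision: t=1/2 between 2 and 3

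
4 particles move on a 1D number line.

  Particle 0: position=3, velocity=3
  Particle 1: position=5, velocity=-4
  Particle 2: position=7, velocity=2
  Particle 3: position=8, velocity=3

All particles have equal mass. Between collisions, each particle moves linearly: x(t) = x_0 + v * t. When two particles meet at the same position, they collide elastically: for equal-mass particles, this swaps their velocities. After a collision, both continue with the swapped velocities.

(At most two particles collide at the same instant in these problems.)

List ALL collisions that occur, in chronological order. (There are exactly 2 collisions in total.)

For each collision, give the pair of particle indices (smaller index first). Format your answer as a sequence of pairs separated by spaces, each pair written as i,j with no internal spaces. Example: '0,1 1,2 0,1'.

Collision at t=2/7: particles 0 and 1 swap velocities; positions: p0=27/7 p1=27/7 p2=53/7 p3=62/7; velocities now: v0=-4 v1=3 v2=2 v3=3
Collision at t=4: particles 1 and 2 swap velocities; positions: p0=-11 p1=15 p2=15 p3=20; velocities now: v0=-4 v1=2 v2=3 v3=3

Answer: 0,1 1,2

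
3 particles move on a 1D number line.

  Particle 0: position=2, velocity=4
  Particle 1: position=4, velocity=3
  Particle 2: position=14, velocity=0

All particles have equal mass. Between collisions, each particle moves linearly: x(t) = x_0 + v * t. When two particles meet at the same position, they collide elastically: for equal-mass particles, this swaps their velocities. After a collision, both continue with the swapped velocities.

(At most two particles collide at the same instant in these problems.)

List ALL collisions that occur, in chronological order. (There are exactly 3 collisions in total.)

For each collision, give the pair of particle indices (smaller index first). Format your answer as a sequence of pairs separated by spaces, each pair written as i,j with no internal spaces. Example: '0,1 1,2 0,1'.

Collision at t=2: particles 0 and 1 swap velocities; positions: p0=10 p1=10 p2=14; velocities now: v0=3 v1=4 v2=0
Collision at t=3: particles 1 and 2 swap velocities; positions: p0=13 p1=14 p2=14; velocities now: v0=3 v1=0 v2=4
Collision at t=10/3: particles 0 and 1 swap velocities; positions: p0=14 p1=14 p2=46/3; velocities now: v0=0 v1=3 v2=4

Answer: 0,1 1,2 0,1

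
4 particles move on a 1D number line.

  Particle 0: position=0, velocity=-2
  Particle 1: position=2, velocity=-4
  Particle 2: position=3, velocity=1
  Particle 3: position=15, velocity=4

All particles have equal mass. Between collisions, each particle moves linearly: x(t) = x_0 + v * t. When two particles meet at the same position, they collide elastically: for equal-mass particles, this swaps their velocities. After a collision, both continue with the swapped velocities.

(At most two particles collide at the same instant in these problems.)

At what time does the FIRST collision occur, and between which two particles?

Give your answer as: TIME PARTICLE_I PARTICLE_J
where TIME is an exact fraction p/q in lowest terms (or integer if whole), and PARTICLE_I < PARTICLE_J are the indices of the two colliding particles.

Answer: 1 0 1

Derivation:
Pair (0,1): pos 0,2 vel -2,-4 -> gap=2, closing at 2/unit, collide at t=1
Pair (1,2): pos 2,3 vel -4,1 -> not approaching (rel speed -5 <= 0)
Pair (2,3): pos 3,15 vel 1,4 -> not approaching (rel speed -3 <= 0)
Earliest collision: t=1 between 0 and 1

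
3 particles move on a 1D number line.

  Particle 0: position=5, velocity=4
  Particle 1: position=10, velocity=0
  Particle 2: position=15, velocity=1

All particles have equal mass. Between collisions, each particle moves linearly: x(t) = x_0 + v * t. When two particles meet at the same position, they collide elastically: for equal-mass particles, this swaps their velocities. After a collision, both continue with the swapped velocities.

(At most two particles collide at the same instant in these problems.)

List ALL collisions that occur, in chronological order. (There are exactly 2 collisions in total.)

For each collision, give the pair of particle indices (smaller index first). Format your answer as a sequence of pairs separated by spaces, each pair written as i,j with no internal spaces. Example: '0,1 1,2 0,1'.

Answer: 0,1 1,2

Derivation:
Collision at t=5/4: particles 0 and 1 swap velocities; positions: p0=10 p1=10 p2=65/4; velocities now: v0=0 v1=4 v2=1
Collision at t=10/3: particles 1 and 2 swap velocities; positions: p0=10 p1=55/3 p2=55/3; velocities now: v0=0 v1=1 v2=4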